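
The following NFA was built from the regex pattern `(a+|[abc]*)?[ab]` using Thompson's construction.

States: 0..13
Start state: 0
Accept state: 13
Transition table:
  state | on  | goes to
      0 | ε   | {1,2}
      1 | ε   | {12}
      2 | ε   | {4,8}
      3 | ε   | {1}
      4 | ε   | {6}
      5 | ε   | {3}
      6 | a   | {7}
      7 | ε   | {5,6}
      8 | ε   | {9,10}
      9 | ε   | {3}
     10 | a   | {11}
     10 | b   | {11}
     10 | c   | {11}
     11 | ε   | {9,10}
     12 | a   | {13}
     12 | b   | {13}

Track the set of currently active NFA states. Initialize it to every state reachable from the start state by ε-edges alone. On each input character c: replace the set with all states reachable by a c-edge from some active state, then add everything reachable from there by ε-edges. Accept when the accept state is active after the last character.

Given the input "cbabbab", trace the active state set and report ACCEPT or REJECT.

Answer: ACCEPT

Trace:
initial (ε-close {0}): {0,1,2,3,4,6,8,9,10,12}
'c' @ 1: {1,3,9,10,11,12}
'b' @ 2: {1,3,9,10,11,12,13}  (accept∈set)
'a' @ 3: {1,3,9,10,11,12,13}  (accept∈set)
'b' @ 4: {1,3,9,10,11,12,13}  (accept∈set)
'b' @ 5: {1,3,9,10,11,12,13}  (accept∈set)
'a' @ 6: {1,3,9,10,11,12,13}  (accept∈set)
'b' @ 7: {1,3,9,10,11,12,13}  (accept∈set)
final: {1,3,9,10,11,12,13}; accept 13 in set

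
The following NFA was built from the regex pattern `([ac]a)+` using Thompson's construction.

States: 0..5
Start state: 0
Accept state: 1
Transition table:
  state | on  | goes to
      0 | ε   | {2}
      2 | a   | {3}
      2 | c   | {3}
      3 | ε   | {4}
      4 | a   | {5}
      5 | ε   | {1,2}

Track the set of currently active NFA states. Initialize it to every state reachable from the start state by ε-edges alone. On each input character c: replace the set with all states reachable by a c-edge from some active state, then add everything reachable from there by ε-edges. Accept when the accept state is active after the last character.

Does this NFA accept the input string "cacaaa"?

Answer: ACCEPT

Trace:
start: ε-closure({0}) = {0,2}
'c' @ 1: {3,4}
'a' @ 2: {1,2,5}  (accept∈set)
'c' @ 3: {3,4}
'a' @ 4: {1,2,5}  (accept∈set)
'a' @ 5: {3,4}
'a' @ 6: {1,2,5}  (accept∈set)
end set {1,2,5} — state 1 in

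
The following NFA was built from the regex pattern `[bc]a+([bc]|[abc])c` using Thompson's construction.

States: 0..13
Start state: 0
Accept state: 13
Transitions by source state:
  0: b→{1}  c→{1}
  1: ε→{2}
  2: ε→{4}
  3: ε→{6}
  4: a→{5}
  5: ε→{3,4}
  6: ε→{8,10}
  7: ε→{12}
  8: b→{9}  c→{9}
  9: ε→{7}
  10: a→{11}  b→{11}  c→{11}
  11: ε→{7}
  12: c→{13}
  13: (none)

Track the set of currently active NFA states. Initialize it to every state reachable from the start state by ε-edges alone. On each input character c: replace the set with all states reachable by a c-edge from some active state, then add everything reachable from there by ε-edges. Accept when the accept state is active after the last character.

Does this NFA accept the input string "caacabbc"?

start: ε-closure({0}) = {0}
'c' @ 1: {1,2,4}
'a' @ 2: {3,4,5,6,8,10}
'a' @ 3: {3,4,5,6,7,8,10,11,12}
'c' @ 4: {7,9,11,12,13}  [accepting]
'a' @ 5: {}  — no active states
rest 'bbc' ignored (set empty)
final: {}; accept 13 not in set

Answer: REJECT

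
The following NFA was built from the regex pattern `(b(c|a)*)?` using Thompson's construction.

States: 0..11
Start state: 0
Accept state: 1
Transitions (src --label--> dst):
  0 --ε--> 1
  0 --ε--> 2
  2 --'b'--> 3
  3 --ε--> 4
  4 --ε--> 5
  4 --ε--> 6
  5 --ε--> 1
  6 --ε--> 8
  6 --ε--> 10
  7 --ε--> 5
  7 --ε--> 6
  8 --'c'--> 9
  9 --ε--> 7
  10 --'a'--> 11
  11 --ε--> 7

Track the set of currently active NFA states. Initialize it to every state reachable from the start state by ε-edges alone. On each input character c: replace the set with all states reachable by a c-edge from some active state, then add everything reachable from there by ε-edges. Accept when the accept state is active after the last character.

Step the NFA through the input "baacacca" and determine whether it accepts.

S₀ = ε-closure({0}) = {0,1,2}
'b' @ 1: {1,3,4,5,6,8,10}  [accepting]
'a' @ 2: {1,5,6,7,8,10,11}  [accepting]
'a' @ 3: {1,5,6,7,8,10,11}  [accepting]
'c' @ 4: {1,5,6,7,8,9,10}  [accepting]
'a' @ 5: {1,5,6,7,8,10,11}  [accepting]
'c' @ 6: {1,5,6,7,8,9,10}  [accepting]
'c' @ 7: {1,5,6,7,8,9,10}  [accepting]
'a' @ 8: {1,5,6,7,8,10,11}  [accepting]
end set {1,5,6,7,8,10,11} — state 1 in

Answer: ACCEPT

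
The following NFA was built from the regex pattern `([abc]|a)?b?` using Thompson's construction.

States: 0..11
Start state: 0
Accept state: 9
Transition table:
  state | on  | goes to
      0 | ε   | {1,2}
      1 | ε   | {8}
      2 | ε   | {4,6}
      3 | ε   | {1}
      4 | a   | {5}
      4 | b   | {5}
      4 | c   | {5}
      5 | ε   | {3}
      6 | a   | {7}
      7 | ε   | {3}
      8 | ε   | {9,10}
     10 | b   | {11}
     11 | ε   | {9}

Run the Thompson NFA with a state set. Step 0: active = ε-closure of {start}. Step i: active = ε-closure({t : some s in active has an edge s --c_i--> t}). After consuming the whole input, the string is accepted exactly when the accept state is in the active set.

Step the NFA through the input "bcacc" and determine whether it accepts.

Answer: REJECT

Trace:
start: ε-closure({0}) = {0,1,2,4,6,8,9,10}
'b' @ 1: {1,3,5,8,9,10,11}  ✓accept
'c' @ 2: {}  — dead — no transitions
rest 'acc' ignored (set empty)
after full input: {}  (accept=9 not in)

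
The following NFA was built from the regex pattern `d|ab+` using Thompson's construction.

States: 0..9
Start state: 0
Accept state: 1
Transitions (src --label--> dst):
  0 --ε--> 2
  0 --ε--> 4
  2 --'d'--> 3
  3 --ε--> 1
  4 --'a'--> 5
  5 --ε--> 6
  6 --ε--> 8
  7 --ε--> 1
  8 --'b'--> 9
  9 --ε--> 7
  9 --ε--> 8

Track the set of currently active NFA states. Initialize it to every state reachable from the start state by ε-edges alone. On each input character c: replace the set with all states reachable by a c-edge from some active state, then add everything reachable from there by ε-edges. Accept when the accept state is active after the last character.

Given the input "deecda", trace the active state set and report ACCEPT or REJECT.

Answer: REJECT

Steps:
S₀ = ε-closure({0}) = {0,2,4}
'd' @ 1: {1,3}  [accepting]
'e' @ 2: {}  — dead — no transitions
rest 'ecda' ignored (set empty)
after full input: {}  (accept=1 not in)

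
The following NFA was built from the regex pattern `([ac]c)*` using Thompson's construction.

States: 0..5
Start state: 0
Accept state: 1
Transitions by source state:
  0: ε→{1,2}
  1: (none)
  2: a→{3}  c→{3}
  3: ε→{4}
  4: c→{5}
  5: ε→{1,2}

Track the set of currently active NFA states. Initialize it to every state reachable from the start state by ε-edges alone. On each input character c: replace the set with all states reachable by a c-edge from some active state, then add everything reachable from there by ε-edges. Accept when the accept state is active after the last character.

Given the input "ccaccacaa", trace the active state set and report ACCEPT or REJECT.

initial (ε-close {0}): {0,1,2}
'c' @ 1: {3,4}
'c' @ 2: {1,2,5}  ✓accept
'a' @ 3: {3,4}
'c' @ 4: {1,2,5}  ✓accept
'c' @ 5: {3,4}
'a' @ 6: {}  — state set empty
rest 'caa' ignored (set empty)
final: {}; accept 1 not in set

Answer: REJECT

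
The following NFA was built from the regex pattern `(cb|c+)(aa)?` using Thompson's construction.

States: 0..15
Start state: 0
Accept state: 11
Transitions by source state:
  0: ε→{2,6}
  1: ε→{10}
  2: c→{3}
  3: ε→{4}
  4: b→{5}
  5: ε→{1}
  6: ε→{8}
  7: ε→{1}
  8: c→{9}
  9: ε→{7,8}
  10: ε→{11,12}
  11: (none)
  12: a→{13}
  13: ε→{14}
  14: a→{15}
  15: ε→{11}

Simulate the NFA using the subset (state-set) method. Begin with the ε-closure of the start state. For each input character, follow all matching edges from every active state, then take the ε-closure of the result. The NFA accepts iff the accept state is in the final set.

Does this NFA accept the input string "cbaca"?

Answer: REJECT

Derivation:
initial (ε-close {0}): {0,2,6,8}
'c' @ 1: {1,3,4,7,8,9,10,11,12}  [accepting]
'b' @ 2: {1,5,10,11,12}  [accepting]
'a' @ 3: {13,14}
'c' @ 4: {}  — state set empty
rest 'a' ignored (set empty)
end set {} — state 11 not in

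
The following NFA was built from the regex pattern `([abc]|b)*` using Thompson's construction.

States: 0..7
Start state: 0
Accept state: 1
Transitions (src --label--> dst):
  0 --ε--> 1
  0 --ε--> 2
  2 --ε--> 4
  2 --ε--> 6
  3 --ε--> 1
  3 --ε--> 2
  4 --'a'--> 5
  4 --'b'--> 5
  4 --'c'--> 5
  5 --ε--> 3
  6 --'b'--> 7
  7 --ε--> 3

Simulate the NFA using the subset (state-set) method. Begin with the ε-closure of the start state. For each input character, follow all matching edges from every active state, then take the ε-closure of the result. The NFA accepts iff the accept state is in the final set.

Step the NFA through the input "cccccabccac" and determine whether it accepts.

initial (ε-close {0}): {0,1,2,4,6}
'c' @ 1: {1,2,3,4,5,6}  (accept∈set)
'c' @ 2: {1,2,3,4,5,6}  (accept∈set)
'c' @ 3: {1,2,3,4,5,6}  (accept∈set)
'c' @ 4: {1,2,3,4,5,6}  (accept∈set)
'c' @ 5: {1,2,3,4,5,6}  (accept∈set)
'a' @ 6: {1,2,3,4,5,6}  (accept∈set)
'b' @ 7: {1,2,3,4,5,6,7}  (accept∈set)
'c' @ 8: {1,2,3,4,5,6}  (accept∈set)
'c' @ 9: {1,2,3,4,5,6}  (accept∈set)
'a' @ 10: {1,2,3,4,5,6}  (accept∈set)
'c' @ 11: {1,2,3,4,5,6}  (accept∈set)
end set {1,2,3,4,5,6} — state 1 in

Answer: ACCEPT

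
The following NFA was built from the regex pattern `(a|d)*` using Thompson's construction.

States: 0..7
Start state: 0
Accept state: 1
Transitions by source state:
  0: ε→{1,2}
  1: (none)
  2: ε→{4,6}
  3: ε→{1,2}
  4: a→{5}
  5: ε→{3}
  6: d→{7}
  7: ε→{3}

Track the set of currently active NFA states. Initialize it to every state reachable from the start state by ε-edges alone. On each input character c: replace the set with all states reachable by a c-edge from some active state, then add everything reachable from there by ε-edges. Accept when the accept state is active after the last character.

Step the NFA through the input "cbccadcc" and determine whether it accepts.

Answer: REJECT

Steps:
start: ε-closure({0}) = {0,1,2,4,6}
'c' @ 1: {}  — no active states
rest 'bccadcc' ignored (set empty)
end set {} — state 1 not in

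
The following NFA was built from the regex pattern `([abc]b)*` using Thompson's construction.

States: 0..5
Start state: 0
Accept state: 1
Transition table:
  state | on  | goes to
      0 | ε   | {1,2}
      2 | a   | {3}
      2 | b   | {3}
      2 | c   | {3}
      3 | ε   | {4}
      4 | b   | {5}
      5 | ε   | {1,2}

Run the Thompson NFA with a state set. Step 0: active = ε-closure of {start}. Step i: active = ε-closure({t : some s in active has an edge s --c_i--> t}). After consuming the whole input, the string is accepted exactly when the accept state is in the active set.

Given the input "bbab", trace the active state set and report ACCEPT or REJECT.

Answer: ACCEPT

Trace:
start: ε-closure({0}) = {0,1,2}
'b' @ 1: {3,4}
'b' @ 2: {1,2,5}  (accept∈set)
'a' @ 3: {3,4}
'b' @ 4: {1,2,5}  (accept∈set)
end set {1,2,5} — state 1 in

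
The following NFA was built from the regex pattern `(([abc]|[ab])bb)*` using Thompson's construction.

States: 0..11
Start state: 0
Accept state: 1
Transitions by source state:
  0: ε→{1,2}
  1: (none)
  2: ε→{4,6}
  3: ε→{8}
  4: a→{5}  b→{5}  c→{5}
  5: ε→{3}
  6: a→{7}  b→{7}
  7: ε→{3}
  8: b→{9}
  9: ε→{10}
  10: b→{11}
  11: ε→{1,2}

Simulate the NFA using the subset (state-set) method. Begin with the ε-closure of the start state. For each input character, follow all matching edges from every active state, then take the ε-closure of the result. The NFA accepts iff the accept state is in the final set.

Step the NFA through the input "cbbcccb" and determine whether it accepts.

Answer: REJECT

Steps:
start: ε-closure({0}) = {0,1,2,4,6}
'c' @ 1: {3,5,8}
'b' @ 2: {9,10}
'b' @ 3: {1,2,4,6,11}  ✓accept
'c' @ 4: {3,5,8}
'c' @ 5: {}  — dead — no transitions
rest 'cb' ignored (set empty)
final: {}; accept 1 not in set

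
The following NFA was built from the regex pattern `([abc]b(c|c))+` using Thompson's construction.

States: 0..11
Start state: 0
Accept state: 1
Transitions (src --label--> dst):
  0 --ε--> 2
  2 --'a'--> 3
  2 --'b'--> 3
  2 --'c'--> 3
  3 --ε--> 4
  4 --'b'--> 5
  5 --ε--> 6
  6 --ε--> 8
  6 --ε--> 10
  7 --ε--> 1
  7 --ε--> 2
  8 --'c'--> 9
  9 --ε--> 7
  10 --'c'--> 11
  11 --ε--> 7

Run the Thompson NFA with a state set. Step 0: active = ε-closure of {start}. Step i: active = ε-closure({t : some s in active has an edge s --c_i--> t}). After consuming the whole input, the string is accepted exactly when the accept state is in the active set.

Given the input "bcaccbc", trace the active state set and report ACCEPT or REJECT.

S₀ = ε-closure({0}) = {0,2}
'b' @ 1: {3,4}
'c' @ 2: {}  — dead — no transitions
rest 'accbc' ignored (set empty)
end set {} — state 1 not in

Answer: REJECT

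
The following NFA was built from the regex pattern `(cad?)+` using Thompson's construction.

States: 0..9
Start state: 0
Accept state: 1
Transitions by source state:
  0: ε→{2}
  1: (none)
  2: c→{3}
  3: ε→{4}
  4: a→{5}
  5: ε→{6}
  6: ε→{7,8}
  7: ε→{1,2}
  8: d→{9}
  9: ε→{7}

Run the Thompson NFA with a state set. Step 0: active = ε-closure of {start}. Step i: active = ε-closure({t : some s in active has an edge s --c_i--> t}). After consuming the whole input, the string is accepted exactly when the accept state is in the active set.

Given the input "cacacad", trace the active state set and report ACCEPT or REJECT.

initial (ε-close {0}): {0,2}
'c' @ 1: {3,4}
'a' @ 2: {1,2,5,6,7,8}  ✓accept
'c' @ 3: {3,4}
'a' @ 4: {1,2,5,6,7,8}  ✓accept
'c' @ 5: {3,4}
'a' @ 6: {1,2,5,6,7,8}  ✓accept
'd' @ 7: {1,2,7,9}  ✓accept
final: {1,2,7,9}; accept 1 in set

Answer: ACCEPT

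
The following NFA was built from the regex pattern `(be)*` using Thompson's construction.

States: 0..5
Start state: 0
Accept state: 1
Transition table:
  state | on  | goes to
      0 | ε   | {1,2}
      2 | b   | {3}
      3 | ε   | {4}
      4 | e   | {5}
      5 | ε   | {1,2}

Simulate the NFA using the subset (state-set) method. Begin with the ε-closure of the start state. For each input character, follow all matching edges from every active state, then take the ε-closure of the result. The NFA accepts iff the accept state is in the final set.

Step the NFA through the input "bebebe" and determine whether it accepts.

Answer: ACCEPT

Steps:
S₀ = ε-closure({0}) = {0,1,2}
'b' @ 1: {3,4}
'e' @ 2: {1,2,5}  (accept∈set)
'b' @ 3: {3,4}
'e' @ 4: {1,2,5}  (accept∈set)
'b' @ 5: {3,4}
'e' @ 6: {1,2,5}  (accept∈set)
end set {1,2,5} — state 1 in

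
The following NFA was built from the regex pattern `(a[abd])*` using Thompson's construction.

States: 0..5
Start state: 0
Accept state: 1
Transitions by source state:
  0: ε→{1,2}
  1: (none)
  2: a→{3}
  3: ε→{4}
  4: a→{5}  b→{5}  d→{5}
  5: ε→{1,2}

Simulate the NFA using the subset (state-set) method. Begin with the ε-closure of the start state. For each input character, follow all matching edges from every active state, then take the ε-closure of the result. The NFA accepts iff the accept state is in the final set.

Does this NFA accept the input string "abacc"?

Answer: REJECT

Derivation:
initial (ε-close {0}): {0,1,2}
'a' @ 1: {3,4}
'b' @ 2: {1,2,5}  [accepting]
'a' @ 3: {3,4}
'c' @ 4: {}  — state set empty
rest 'c' ignored (set empty)
final: {}; accept 1 not in set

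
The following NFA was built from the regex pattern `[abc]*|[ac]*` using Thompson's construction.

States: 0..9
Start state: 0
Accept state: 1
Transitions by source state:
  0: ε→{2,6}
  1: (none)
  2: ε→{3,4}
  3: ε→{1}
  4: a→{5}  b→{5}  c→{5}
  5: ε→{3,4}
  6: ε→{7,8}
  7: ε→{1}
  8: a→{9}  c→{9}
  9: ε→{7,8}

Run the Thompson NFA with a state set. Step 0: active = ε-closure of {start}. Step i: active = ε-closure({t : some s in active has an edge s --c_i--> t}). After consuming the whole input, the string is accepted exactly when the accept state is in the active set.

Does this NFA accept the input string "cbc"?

Answer: ACCEPT

Derivation:
start: ε-closure({0}) = {0,1,2,3,4,6,7,8}
'c' @ 1: {1,3,4,5,7,8,9}  [accepting]
'b' @ 2: {1,3,4,5}  [accepting]
'c' @ 3: {1,3,4,5}  [accepting]
final: {1,3,4,5}; accept 1 in set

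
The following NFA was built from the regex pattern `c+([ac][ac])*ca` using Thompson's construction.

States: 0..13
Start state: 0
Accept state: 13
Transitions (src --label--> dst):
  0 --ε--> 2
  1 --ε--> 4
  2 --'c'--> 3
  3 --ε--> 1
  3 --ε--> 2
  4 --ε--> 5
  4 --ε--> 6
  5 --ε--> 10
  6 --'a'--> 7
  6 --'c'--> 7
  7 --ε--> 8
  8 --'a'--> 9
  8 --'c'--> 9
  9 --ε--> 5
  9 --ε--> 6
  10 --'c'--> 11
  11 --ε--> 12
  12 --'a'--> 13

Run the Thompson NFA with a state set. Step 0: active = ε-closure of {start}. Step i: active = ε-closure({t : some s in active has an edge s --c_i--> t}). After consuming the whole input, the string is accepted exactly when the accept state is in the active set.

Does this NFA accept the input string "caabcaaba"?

Answer: REJECT

Steps:
initial (ε-close {0}): {0,2}
'c' @ 1: {1,2,3,4,5,6,10}
'a' @ 2: {7,8}
'a' @ 3: {5,6,9,10}
'b' @ 4: {}  — no active states
rest 'caaba' ignored (set empty)
final: {}; accept 13 not in set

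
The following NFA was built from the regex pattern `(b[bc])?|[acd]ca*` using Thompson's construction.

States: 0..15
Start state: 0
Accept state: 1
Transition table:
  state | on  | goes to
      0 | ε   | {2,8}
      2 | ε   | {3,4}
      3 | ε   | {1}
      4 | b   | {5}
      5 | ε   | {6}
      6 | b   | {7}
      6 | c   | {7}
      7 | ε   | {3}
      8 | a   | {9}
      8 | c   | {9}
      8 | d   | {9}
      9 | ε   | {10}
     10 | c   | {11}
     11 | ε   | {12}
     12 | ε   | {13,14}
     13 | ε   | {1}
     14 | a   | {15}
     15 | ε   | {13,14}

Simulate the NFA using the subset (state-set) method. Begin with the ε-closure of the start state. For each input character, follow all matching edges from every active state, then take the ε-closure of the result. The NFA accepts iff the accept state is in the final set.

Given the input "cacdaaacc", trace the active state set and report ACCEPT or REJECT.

S₀ = ε-closure({0}) = {0,1,2,3,4,8}
'c' @ 1: {9,10}
'a' @ 2: {}  — no active states
rest 'cdaaacc' ignored (set empty)
after full input: {}  (accept=1 not in)

Answer: REJECT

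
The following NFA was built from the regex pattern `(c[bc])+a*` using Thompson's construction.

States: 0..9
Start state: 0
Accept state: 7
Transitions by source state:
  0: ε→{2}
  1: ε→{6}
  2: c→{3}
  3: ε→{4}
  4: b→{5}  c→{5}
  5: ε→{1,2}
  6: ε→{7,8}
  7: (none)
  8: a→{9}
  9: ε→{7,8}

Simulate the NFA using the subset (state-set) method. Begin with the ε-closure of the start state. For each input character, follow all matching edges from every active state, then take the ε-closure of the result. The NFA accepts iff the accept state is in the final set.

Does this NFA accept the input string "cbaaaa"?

S₀ = ε-closure({0}) = {0,2}
'c' @ 1: {3,4}
'b' @ 2: {1,2,5,6,7,8}  (accept∈set)
'a' @ 3: {7,8,9}  (accept∈set)
'a' @ 4: {7,8,9}  (accept∈set)
'a' @ 5: {7,8,9}  (accept∈set)
'a' @ 6: {7,8,9}  (accept∈set)
final: {7,8,9}; accept 7 in set

Answer: ACCEPT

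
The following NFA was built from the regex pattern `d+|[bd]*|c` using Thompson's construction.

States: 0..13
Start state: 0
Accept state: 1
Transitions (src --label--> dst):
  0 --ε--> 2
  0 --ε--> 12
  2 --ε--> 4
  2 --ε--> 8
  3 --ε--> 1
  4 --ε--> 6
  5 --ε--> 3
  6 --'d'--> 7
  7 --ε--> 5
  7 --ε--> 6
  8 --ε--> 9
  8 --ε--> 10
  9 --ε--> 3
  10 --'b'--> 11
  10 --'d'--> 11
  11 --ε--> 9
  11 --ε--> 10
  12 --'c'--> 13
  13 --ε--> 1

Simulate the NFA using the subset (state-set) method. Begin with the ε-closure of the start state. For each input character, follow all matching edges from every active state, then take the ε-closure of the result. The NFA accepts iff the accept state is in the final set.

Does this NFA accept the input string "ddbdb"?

start: ε-closure({0}) = {0,1,2,3,4,6,8,9,10,12}
'd' @ 1: {1,3,5,6,7,9,10,11}  [accepting]
'd' @ 2: {1,3,5,6,7,9,10,11}  [accepting]
'b' @ 3: {1,3,9,10,11}  [accepting]
'd' @ 4: {1,3,9,10,11}  [accepting]
'b' @ 5: {1,3,9,10,11}  [accepting]
end set {1,3,9,10,11} — state 1 in

Answer: ACCEPT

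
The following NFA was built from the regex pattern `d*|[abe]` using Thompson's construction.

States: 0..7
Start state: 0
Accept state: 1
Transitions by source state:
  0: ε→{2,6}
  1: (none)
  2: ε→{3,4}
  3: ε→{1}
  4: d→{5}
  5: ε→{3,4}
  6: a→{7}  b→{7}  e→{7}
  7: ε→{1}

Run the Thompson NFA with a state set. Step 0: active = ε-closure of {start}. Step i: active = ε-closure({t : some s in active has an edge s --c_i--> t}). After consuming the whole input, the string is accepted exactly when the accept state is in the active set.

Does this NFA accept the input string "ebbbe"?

Answer: REJECT

Derivation:
initial (ε-close {0}): {0,1,2,3,4,6}
'e' @ 1: {1,7}  [accepting]
'b' @ 2: {}  — state set empty
rest 'bbe' ignored (set empty)
final: {}; accept 1 not in set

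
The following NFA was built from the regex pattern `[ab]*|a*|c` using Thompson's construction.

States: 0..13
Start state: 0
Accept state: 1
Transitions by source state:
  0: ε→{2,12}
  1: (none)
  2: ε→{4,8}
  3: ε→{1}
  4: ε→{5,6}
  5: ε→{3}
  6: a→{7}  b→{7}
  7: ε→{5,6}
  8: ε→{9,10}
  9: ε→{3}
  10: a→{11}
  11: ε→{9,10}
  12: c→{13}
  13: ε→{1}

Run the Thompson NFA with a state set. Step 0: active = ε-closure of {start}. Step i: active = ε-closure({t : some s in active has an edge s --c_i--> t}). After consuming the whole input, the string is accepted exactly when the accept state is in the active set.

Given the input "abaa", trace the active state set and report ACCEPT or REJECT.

Answer: ACCEPT

Derivation:
S₀ = ε-closure({0}) = {0,1,2,3,4,5,6,8,9,10,12}
'a' @ 1: {1,3,5,6,7,9,10,11}  (accept∈set)
'b' @ 2: {1,3,5,6,7}  (accept∈set)
'a' @ 3: {1,3,5,6,7}  (accept∈set)
'a' @ 4: {1,3,5,6,7}  (accept∈set)
end set {1,3,5,6,7} — state 1 in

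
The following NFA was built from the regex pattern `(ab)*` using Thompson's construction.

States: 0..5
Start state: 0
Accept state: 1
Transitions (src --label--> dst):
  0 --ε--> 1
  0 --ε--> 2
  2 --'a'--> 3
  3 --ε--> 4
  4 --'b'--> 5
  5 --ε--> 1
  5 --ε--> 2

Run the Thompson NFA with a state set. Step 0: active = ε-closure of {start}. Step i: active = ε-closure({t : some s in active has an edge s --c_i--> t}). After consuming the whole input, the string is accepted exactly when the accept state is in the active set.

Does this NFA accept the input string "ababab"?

start: ε-closure({0}) = {0,1,2}
'a' @ 1: {3,4}
'b' @ 2: {1,2,5}  (accept∈set)
'a' @ 3: {3,4}
'b' @ 4: {1,2,5}  (accept∈set)
'a' @ 5: {3,4}
'b' @ 6: {1,2,5}  (accept∈set)
final: {1,2,5}; accept 1 in set

Answer: ACCEPT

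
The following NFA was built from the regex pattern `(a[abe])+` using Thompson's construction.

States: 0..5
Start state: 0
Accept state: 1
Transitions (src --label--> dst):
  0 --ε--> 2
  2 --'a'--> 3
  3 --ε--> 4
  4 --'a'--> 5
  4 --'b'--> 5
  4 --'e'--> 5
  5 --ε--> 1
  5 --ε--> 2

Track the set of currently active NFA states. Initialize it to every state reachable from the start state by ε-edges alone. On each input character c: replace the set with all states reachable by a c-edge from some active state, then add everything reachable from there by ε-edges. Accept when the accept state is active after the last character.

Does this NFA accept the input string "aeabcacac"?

Answer: REJECT

Trace:
start: ε-closure({0}) = {0,2}
'a' @ 1: {3,4}
'e' @ 2: {1,2,5}  [accepting]
'a' @ 3: {3,4}
'b' @ 4: {1,2,5}  [accepting]
'c' @ 5: {}  — state set empty
rest 'acac' ignored (set empty)
final: {}; accept 1 not in set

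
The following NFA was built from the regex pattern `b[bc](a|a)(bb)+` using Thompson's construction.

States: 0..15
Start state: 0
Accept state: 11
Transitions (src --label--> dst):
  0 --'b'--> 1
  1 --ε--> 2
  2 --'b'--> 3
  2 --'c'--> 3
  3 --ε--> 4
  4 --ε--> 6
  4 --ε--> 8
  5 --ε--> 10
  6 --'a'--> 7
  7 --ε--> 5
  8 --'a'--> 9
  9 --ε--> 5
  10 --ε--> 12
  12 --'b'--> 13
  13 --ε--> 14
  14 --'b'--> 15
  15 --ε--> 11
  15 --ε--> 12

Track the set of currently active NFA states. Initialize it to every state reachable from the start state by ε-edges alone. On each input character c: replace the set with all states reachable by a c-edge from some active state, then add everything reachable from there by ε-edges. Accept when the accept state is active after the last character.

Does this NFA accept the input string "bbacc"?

initial (ε-close {0}): {0}
'b' @ 1: {1,2}
'b' @ 2: {3,4,6,8}
'a' @ 3: {5,7,9,10,12}
'c' @ 4: {}  — no active states
rest 'c' ignored (set empty)
end set {} — state 11 not in

Answer: REJECT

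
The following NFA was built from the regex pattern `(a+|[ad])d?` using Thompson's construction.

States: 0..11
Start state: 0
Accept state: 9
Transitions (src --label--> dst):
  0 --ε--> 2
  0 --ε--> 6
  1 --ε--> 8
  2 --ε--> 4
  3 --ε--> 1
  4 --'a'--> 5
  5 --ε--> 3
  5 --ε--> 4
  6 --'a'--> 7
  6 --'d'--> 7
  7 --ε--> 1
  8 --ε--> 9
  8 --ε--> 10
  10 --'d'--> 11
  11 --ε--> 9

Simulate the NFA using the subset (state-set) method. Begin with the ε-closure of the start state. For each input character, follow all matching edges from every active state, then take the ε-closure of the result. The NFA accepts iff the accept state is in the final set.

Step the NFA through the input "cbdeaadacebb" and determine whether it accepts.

initial (ε-close {0}): {0,2,4,6}
'c' @ 1: {}  — no active states
rest 'bdeaadacebb' ignored (set empty)
end set {} — state 9 not in

Answer: REJECT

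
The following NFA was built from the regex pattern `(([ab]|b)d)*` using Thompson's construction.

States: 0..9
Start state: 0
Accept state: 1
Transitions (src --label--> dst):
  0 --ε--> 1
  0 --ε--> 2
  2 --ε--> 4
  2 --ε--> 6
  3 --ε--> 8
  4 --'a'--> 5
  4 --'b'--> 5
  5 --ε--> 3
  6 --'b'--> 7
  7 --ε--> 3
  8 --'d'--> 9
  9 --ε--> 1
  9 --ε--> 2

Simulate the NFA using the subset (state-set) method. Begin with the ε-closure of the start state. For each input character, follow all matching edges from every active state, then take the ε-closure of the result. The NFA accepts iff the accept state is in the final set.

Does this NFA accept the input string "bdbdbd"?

Answer: ACCEPT

Trace:
S₀ = ε-closure({0}) = {0,1,2,4,6}
'b' @ 1: {3,5,7,8}
'd' @ 2: {1,2,4,6,9}  [accepting]
'b' @ 3: {3,5,7,8}
'd' @ 4: {1,2,4,6,9}  [accepting]
'b' @ 5: {3,5,7,8}
'd' @ 6: {1,2,4,6,9}  [accepting]
after full input: {1,2,4,6,9}  (accept=1 in)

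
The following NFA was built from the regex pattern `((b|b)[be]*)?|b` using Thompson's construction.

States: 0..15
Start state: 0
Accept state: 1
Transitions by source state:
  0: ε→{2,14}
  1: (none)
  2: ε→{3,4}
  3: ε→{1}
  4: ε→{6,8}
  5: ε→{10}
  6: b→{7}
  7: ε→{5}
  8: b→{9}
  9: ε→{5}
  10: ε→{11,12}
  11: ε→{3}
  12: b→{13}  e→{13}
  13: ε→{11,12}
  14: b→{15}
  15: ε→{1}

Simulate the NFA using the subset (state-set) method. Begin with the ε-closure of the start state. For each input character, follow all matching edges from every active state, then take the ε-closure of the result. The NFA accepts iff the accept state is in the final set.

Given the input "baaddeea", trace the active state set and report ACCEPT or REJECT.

Answer: REJECT

Trace:
S₀ = ε-closure({0}) = {0,1,2,3,4,6,8,14}
'b' @ 1: {1,3,5,7,9,10,11,12,15}  (accept∈set)
'a' @ 2: {}  — state set empty
rest 'addeea' ignored (set empty)
after full input: {}  (accept=1 not in)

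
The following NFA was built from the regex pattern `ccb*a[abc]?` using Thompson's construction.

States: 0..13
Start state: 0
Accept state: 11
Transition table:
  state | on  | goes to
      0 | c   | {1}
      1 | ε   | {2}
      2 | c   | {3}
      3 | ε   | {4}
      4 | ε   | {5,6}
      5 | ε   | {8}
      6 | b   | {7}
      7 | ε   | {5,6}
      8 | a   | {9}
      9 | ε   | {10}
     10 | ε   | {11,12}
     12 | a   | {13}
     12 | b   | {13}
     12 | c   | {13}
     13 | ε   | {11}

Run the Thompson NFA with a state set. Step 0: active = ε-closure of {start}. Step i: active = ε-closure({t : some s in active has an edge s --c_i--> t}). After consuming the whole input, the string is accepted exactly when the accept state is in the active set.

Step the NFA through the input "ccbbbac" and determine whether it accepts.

S₀ = ε-closure({0}) = {0}
'c' @ 1: {1,2}
'c' @ 2: {3,4,5,6,8}
'b' @ 3: {5,6,7,8}
'b' @ 4: {5,6,7,8}
'b' @ 5: {5,6,7,8}
'a' @ 6: {9,10,11,12}  ✓accept
'c' @ 7: {11,13}  ✓accept
end set {11,13} — state 11 in

Answer: ACCEPT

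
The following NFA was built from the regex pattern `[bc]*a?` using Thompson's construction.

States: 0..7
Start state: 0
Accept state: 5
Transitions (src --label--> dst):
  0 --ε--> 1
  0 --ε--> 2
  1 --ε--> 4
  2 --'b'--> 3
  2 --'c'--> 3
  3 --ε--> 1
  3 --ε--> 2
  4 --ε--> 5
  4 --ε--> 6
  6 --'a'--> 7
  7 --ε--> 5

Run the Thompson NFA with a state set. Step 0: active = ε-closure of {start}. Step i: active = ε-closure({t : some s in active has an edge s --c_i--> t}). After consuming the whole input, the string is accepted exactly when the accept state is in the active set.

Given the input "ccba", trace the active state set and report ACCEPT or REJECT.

Answer: ACCEPT

Steps:
start: ε-closure({0}) = {0,1,2,4,5,6}
'c' @ 1: {1,2,3,4,5,6}  (accept∈set)
'c' @ 2: {1,2,3,4,5,6}  (accept∈set)
'b' @ 3: {1,2,3,4,5,6}  (accept∈set)
'a' @ 4: {5,7}  (accept∈set)
end set {5,7} — state 5 in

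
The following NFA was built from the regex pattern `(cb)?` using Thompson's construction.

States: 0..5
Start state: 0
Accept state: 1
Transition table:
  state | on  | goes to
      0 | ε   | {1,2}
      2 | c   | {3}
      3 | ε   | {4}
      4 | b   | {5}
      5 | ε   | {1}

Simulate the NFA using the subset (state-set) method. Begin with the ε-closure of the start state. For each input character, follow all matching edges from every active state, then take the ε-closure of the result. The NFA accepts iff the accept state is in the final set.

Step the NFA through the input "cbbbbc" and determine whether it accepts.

start: ε-closure({0}) = {0,1,2}
'c' @ 1: {3,4}
'b' @ 2: {1,5}  ✓accept
'b' @ 3: {}  — dead — no transitions
rest 'bbc' ignored (set empty)
after full input: {}  (accept=1 not in)

Answer: REJECT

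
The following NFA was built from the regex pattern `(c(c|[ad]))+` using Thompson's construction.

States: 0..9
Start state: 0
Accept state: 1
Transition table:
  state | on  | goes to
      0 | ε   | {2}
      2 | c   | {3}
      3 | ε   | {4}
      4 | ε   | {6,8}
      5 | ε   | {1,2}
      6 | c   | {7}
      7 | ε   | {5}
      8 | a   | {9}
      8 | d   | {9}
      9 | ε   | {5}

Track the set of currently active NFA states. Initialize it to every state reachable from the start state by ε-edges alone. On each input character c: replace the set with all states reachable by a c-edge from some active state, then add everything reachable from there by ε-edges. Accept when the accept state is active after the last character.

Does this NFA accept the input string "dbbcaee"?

Answer: REJECT

Trace:
start: ε-closure({0}) = {0,2}
'd' @ 1: {}  — state set empty
rest 'bbcaee' ignored (set empty)
final: {}; accept 1 not in set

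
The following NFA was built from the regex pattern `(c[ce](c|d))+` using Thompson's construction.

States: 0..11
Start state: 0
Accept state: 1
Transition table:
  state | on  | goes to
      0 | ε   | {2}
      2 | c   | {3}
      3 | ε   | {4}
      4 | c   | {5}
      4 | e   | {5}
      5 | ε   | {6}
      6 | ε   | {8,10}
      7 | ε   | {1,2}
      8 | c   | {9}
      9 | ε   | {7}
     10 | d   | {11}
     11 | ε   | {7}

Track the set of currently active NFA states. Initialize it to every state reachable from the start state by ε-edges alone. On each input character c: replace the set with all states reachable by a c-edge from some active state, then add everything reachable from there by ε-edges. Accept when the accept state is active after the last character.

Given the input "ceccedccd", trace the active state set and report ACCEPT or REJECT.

initial (ε-close {0}): {0,2}
'c' @ 1: {3,4}
'e' @ 2: {5,6,8,10}
'c' @ 3: {1,2,7,9}  [accepting]
'c' @ 4: {3,4}
'e' @ 5: {5,6,8,10}
'd' @ 6: {1,2,7,11}  [accepting]
'c' @ 7: {3,4}
'c' @ 8: {5,6,8,10}
'd' @ 9: {1,2,7,11}  [accepting]
end set {1,2,7,11} — state 1 in

Answer: ACCEPT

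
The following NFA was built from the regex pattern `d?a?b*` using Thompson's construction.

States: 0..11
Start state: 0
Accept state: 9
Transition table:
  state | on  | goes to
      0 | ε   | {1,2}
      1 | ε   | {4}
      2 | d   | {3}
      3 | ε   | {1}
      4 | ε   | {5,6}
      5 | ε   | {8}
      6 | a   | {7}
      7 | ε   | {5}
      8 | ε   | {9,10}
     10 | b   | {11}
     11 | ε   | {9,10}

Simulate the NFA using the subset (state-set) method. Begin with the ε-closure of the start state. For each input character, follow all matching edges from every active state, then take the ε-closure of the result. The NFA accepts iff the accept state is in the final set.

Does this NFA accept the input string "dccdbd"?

start: ε-closure({0}) = {0,1,2,4,5,6,8,9,10}
'd' @ 1: {1,3,4,5,6,8,9,10}  ✓accept
'c' @ 2: {}  — no active states
rest 'cdbd' ignored (set empty)
after full input: {}  (accept=9 not in)

Answer: REJECT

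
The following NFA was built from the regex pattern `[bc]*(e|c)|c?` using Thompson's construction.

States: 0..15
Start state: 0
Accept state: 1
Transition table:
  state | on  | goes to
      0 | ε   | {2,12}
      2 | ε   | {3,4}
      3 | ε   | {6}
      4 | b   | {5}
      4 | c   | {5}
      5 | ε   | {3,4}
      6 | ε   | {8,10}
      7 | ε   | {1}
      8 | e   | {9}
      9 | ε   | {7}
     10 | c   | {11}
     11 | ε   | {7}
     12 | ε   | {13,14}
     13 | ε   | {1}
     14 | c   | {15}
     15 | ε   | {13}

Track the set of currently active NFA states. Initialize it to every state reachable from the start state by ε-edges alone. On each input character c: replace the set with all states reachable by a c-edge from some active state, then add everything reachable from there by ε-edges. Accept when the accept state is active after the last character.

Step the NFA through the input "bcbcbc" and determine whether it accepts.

Answer: ACCEPT

Trace:
start: ε-closure({0}) = {0,1,2,3,4,6,8,10,12,13,14}
'b' @ 1: {3,4,5,6,8,10}
'c' @ 2: {1,3,4,5,6,7,8,10,11}  ✓accept
'b' @ 3: {3,4,5,6,8,10}
'c' @ 4: {1,3,4,5,6,7,8,10,11}  ✓accept
'b' @ 5: {3,4,5,6,8,10}
'c' @ 6: {1,3,4,5,6,7,8,10,11}  ✓accept
after full input: {1,3,4,5,6,7,8,10,11}  (accept=1 in)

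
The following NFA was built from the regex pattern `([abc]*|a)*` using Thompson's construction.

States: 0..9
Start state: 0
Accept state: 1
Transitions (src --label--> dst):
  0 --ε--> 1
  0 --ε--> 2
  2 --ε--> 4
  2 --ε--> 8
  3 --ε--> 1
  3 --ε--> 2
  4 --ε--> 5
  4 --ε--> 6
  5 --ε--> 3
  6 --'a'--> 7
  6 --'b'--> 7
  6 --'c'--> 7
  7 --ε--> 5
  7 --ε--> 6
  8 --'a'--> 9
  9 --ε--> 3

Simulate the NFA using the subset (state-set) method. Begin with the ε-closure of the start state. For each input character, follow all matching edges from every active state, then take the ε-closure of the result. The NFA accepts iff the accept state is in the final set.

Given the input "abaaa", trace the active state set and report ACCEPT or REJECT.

Answer: ACCEPT

Derivation:
start: ε-closure({0}) = {0,1,2,3,4,5,6,8}
'a' @ 1: {1,2,3,4,5,6,7,8,9}  [accepting]
'b' @ 2: {1,2,3,4,5,6,7,8}  [accepting]
'a' @ 3: {1,2,3,4,5,6,7,8,9}  [accepting]
'a' @ 4: {1,2,3,4,5,6,7,8,9}  [accepting]
'a' @ 5: {1,2,3,4,5,6,7,8,9}  [accepting]
end set {1,2,3,4,5,6,7,8,9} — state 1 in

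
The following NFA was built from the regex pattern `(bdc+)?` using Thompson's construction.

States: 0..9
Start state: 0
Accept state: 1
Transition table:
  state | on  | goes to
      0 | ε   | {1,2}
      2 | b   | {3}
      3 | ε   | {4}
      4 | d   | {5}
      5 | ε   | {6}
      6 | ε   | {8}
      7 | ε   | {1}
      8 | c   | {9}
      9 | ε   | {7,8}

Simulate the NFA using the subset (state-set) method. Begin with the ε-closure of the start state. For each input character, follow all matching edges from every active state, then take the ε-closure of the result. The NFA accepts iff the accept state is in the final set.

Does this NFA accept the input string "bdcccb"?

Answer: REJECT

Steps:
S₀ = ε-closure({0}) = {0,1,2}
'b' @ 1: {3,4}
'd' @ 2: {5,6,8}
'c' @ 3: {1,7,8,9}  ✓accept
'c' @ 4: {1,7,8,9}  ✓accept
'c' @ 5: {1,7,8,9}  ✓accept
'b' @ 6: {}  — state set empty
after full input: {}  (accept=1 not in)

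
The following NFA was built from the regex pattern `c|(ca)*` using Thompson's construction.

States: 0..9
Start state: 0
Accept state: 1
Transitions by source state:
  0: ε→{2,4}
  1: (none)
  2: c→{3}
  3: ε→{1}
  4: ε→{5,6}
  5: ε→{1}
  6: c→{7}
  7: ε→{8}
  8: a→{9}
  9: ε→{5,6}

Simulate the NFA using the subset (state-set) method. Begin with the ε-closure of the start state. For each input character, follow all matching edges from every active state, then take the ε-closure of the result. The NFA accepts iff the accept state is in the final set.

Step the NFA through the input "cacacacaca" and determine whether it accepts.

Answer: ACCEPT

Derivation:
start: ε-closure({0}) = {0,1,2,4,5,6}
'c' @ 1: {1,3,7,8}  [accepting]
'a' @ 2: {1,5,6,9}  [accepting]
'c' @ 3: {7,8}
'a' @ 4: {1,5,6,9}  [accepting]
'c' @ 5: {7,8}
'a' @ 6: {1,5,6,9}  [accepting]
'c' @ 7: {7,8}
'a' @ 8: {1,5,6,9}  [accepting]
'c' @ 9: {7,8}
'a' @ 10: {1,5,6,9}  [accepting]
after full input: {1,5,6,9}  (accept=1 in)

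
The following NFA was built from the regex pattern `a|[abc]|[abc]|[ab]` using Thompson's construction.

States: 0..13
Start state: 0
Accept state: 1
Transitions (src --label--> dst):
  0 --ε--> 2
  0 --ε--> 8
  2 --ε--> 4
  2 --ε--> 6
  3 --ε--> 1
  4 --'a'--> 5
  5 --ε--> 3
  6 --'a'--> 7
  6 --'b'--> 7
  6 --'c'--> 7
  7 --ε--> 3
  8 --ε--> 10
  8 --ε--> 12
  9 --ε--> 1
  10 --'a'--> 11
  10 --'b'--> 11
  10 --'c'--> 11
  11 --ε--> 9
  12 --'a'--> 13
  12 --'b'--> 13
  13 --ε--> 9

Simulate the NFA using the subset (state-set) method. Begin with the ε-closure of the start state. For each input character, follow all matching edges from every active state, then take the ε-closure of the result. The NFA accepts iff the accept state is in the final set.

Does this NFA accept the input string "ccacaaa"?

S₀ = ε-closure({0}) = {0,2,4,6,8,10,12}
'c' @ 1: {1,3,7,9,11}  ✓accept
'c' @ 2: {}  — state set empty
rest 'acaaa' ignored (set empty)
final: {}; accept 1 not in set

Answer: REJECT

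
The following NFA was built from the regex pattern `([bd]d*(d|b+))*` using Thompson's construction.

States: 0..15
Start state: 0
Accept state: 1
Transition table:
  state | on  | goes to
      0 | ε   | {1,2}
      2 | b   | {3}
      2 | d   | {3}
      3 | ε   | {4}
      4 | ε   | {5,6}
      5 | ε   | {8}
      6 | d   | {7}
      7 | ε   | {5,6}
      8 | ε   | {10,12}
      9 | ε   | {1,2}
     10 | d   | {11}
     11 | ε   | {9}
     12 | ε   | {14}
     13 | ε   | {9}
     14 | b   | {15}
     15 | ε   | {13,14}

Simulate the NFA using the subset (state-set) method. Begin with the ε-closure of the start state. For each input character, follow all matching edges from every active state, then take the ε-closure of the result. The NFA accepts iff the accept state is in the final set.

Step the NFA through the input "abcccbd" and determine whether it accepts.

initial (ε-close {0}): {0,1,2}
'a' @ 1: {}  — dead — no transitions
rest 'bcccbd' ignored (set empty)
after full input: {}  (accept=1 not in)

Answer: REJECT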